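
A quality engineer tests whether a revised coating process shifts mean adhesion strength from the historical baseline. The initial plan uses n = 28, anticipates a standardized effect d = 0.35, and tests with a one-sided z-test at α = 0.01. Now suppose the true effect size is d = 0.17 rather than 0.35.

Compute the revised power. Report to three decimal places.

Power ≈ 0.077

With d = 0.17: δ = d·√n = 0.17 × √28 = 0.8996. Critical value z_{0.01} = 2.326.
Revised power = P(Z > 2.326 − δ) = Φ(-1.427) = 0.0768.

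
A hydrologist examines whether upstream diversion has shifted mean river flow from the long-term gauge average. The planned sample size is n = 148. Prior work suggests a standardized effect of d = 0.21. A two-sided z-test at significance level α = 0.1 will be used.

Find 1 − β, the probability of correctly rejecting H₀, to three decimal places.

Noncentrality parameter: λ = d·√n = 0.21 × √148 = 2.5548
Critical value for a two-sided test at α = 0.1: z_{α/2} = 1.645.
Power = Φ(λ − 1.645) + Φ(−λ − 1.645) = Φ(0.910) + Φ(-4.200) = 0.8186 + 0.0000 = 0.8186.

Power ≈ 0.819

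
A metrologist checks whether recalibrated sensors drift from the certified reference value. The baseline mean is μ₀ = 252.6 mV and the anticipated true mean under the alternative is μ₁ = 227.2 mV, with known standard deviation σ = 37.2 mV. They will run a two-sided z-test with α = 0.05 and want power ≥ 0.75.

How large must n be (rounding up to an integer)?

n = 15

Standardized effect: d = |μ₁ − μ₀| / σ = |227.2 − 252.6| / 37.2 = 0.6828
Set Φ(δ − 1.960) = 0.75; then δ − 1.960 = Φ⁻¹(0.75) = 0.674, giving δ = 2.634.
(Ignoring the negligible lower-tail rejection probability gives the usual closed-form inversion.)
δ = d·√n ⇒ n = (δ/d)² = (2.634 / 0.6828)² = 14.89.
Round up to the next whole unit.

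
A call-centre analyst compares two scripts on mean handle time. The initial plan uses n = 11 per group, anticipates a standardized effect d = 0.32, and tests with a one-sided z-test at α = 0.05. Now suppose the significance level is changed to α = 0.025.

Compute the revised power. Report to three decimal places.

δ = d·√(n/2) = 0.32 × √(11/2) = 0.7505 (unchanged). New critical value: z_{0.025} = 1.960.
Revised power = P(Z > 1.960 − δ) = Φ(-1.209) = 0.1132.

Power ≈ 0.113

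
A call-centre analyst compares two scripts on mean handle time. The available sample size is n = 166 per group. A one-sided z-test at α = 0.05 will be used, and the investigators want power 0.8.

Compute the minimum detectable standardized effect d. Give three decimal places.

d ≈ 0.273

Required noncentrality: δ = z_{0.05} + z_{0.20} = 1.645 + 0.842 = 2.486.
δ = d·√(n/2) ⇒ d = δ/√(n/2) = 2.486/√(166/2) = 0.2729.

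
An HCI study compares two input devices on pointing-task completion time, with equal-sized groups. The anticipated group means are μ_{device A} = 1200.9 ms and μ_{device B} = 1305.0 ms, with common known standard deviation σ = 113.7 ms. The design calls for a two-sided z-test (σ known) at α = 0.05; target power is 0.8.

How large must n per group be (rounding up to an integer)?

Standardized effect: d = |μ_{device A} − μ_{device B}| / σ = |1200.9 − 1305.0| / 113.7 = 0.9156
For power 0.8 need Φ(δ − z_{0.025}) = 0.8, so δ = z_{0.025} + z_{0.20} = 1.960 + 0.842 = 2.802.
(The Φ(−δ − z_{α/2}) term is vanishingly small for δ > 0 and is dropped in the standard sample-size formula.)
δ = d·√(n/2) ⇒ n = 2(δ/d)² = 2 × (2.802 / 0.9156)² = 18.73.
Round up to the next whole unit.

n = 19 per group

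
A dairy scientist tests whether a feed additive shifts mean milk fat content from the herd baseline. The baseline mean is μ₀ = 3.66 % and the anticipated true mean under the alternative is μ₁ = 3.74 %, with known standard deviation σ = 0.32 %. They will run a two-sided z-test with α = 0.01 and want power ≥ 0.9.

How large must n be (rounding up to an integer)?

n = 239

Standardized effect: d = |μ₁ − μ₀| / σ = |3.74 − 3.66| / 0.32 = 0.2500
For power 0.9 need Φ(δ − z_{0.005}) = 0.9, so δ = z_{0.005} + z_{0.10} = 2.576 + 1.282 = 3.857.
(Ignoring the negligible lower-tail rejection probability gives the usual closed-form inversion.)
δ = d·√n ⇒ n = (δ/d)² = (3.857 / 0.2500)² = 238.07.
Round up to the next whole unit.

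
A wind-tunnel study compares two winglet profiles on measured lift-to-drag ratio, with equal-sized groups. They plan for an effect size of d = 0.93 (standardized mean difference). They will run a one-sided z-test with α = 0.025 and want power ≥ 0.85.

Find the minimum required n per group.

n = 21 per group

For power 0.85 need Φ(δ − z_{0.025}) = 0.85, so δ = z_{0.025} + z_{0.15} = 1.960 + 1.036 = 2.996.
δ = d·√(n/2) ⇒ n = 2(δ/d)² = 2 × (2.996 / 0.93)² = 20.76.
Round up to the next whole unit.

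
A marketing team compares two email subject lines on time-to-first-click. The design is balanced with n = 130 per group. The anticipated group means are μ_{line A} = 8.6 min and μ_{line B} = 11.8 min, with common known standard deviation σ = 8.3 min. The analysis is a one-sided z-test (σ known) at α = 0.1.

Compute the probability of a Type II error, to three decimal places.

β ≈ 0.034

Standardized effect: d = |μ_{line A} − μ_{line B}| / σ = |8.6 − 11.8| / 8.3 = 0.3855
Noncentrality parameter: δ = d·√(n/2) = 0.3855 × √(130/2) = 3.1083
Critical value for a one-sided test at α = 0.1: z_α = 1.282.
Power = P(Z > 1.282 − δ) = Φ(1.827) = 0.9661.
Type II error: β = 1 − power = 1 − 0.9661 = 0.0339.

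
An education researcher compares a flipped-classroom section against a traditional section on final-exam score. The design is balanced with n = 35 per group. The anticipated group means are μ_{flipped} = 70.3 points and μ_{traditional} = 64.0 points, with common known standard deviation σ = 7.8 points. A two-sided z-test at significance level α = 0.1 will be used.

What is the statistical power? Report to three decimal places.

Standardized effect: d = |μ_{flipped} − μ_{traditional}| / σ = |70.3 − 64.0| / 7.8 = 0.8077
Noncentrality parameter: λ = d·√(n/2) = 0.8077 × √(35/2) = 3.3788
Two-sided α = 0.1 → critical value z_{0.05} = 1.645.
Power = Φ(λ − 1.645) + Φ(−λ − 1.645) = Φ(1.734) + Φ(-5.024) = 0.9585 + 0.0000 = 0.9585.

Power ≈ 0.959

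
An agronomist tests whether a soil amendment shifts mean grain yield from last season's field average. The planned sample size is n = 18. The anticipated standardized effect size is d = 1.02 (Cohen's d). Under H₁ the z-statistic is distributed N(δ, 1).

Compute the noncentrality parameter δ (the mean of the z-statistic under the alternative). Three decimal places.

δ ≈ 4.327

The noncentrality parameter scales effect size by the design's sample-size factor: δ = d·√n = 1.02 × √18 = 4.3275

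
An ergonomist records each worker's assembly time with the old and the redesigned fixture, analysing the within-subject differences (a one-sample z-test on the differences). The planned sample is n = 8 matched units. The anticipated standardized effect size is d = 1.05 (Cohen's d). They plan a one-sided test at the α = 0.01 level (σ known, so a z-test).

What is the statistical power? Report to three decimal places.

Power ≈ 0.740

Noncentrality parameter: δ = d·√n = 1.05 × √8 = 2.9698
Critical value for a one-sided test at α = 0.01: z_α = 2.326.
Power = P(Z > 2.326 − δ) = Φ(0.644) = 0.7401.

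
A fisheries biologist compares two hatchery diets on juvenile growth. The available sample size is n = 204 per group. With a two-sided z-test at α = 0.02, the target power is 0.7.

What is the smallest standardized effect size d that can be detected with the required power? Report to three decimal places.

d ≈ 0.282

Required noncentrality: δ = z_{0.01} + z_{0.30} = 2.326 + 0.524 = 2.851.
(Lower-tail contribution to power is negligible for δ > 0.)
δ = d·√(n/2) ⇒ d = δ/√(n/2) = 2.851/√(204/2) = 0.2823.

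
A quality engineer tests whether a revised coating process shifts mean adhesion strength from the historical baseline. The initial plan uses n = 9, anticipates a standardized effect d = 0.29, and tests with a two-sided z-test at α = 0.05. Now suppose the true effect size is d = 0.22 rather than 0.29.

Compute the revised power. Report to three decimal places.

Power ≈ 0.101

With d = 0.22: δ = d·√n = 0.22 × √9 = 0.6600. Critical value z_{0.025} = 1.960.
Revised power = Φ(δ − 1.960) + Φ(−δ − 1.960) = Φ(-1.300) + Φ(-2.620) = 0.0968 + 0.0044 = 0.1012.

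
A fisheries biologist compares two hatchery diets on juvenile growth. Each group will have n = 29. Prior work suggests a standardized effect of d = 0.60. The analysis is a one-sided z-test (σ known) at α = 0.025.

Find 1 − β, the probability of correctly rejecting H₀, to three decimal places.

Power ≈ 0.627

Noncentrality parameter: δ = d·√(n/2) = 0.60 × √(29/2) = 2.2847
Critical value for a one-sided test at α = 0.025: z_α = 1.960.
Power = P(Z > 1.960 − δ) = Φ(0.325) = 0.6273.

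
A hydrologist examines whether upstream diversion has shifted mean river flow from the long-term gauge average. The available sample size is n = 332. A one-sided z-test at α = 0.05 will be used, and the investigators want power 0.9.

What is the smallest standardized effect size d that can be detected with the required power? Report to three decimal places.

d ≈ 0.161

Required noncentrality: δ = z_{0.05} + z_{0.10} = 1.645 + 1.282 = 2.926.
δ = d·√n ⇒ d = δ/√n = 2.926/√332 = 0.1606.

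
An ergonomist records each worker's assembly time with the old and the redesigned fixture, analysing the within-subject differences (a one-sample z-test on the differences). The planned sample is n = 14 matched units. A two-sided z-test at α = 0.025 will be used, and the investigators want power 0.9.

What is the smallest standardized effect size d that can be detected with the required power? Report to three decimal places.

Required noncentrality: δ = z_{0.0125} + z_{0.10} = 2.241 + 1.282 = 3.523.
(The second rejection-region term Φ(−δ − z_{α/2}) is negligible and dropped.)
δ = d·√n ⇒ d = δ/√n = 3.523/√14 = 0.9415.

d ≈ 0.942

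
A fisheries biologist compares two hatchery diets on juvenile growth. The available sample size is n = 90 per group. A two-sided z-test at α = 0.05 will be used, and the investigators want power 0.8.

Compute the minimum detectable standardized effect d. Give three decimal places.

Required noncentrality: δ = z_{0.025} + z_{0.20} = 1.960 + 0.842 = 2.802.
(Lower-tail contribution to power is negligible for δ > 0.)
δ = d·√(n/2) ⇒ d = δ/√(n/2) = 2.802/√(90/2) = 0.4176.

d ≈ 0.418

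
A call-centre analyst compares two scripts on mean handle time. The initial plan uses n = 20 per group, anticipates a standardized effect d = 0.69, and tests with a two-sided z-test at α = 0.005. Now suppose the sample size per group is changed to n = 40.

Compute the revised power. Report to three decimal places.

Power ≈ 0.610

With n = 40 per group: δ = d·√(n/2) = 0.69 × √(40/2) = 3.0858. Critical value z_{0.0025} = 2.807.
Revised power = Φ(δ − 2.807) + Φ(−δ − 2.807) = Φ(0.279) + Φ(-5.893) = 0.6098 + 0.0000 = 0.6098.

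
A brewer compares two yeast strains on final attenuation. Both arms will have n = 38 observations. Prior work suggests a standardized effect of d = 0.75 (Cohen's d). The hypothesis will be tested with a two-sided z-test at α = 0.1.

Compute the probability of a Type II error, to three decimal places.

β ≈ 0.052

Noncentrality parameter: δ = d·√(n/2) = 0.75 × √(38/2) = 3.2692
Critical value for a two-sided test at α = 0.1: z_{α/2} = 1.645.
Power = Φ(δ − 1.645) + Φ(−δ − 1.645) = Φ(1.624) + Φ(-4.914) = 0.9478 + 0.0000 = 0.9478.
Type II error: β = 1 − power = 1 − 0.9478 = 0.0522.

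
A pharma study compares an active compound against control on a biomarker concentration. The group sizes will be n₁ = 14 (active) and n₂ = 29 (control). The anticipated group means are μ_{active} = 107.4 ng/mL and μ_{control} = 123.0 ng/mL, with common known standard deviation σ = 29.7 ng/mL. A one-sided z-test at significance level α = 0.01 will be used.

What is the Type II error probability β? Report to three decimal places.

β ≈ 0.762

Standardized effect: d = |μ_{active} − μ_{control}| / σ = |107.4 − 123.0| / 29.7 = 0.5253
Noncentrality parameter: λ = d / √(1/n₁ + 1/n₂) = 0.5253 / √(1/14 + 1/29) = 1.6140
Critical value for a one-sided test at α = 0.01: z_α = 2.326.
Power = Φ(λ − 2.326) = Φ(-0.712) = 0.2381.
Type II error: β = 1 − power = 1 − 0.2381 = 0.7619.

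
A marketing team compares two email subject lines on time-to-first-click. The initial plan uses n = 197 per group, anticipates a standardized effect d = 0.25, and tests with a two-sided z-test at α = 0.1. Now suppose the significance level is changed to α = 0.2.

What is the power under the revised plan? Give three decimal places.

Power ≈ 0.885

δ = d·√(n/2) = 0.25 × √(197/2) = 2.4812 (unchanged). New critical value: z_{0.1} = 1.282.
Revised power = Φ(δ − 1.282) + Φ(−δ − 1.282) = Φ(1.200) + Φ(-3.763) = 0.8849 + 0.0001 = 0.8849.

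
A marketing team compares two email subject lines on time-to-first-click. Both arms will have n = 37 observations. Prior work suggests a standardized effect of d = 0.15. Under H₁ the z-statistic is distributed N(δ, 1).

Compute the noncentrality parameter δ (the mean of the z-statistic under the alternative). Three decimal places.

The noncentrality parameter scales effect size by the design's sample-size factor: δ = d·√(n/2) = 0.15 × √(37/2) = 0.6452

δ ≈ 0.645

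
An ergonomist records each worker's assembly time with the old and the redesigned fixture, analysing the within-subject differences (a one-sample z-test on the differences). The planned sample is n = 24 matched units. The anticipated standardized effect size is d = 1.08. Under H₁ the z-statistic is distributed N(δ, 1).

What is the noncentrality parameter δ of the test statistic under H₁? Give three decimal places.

The noncentrality parameter scales effect size by the design's sample-size factor: δ = d·√n = 1.08 × √24 = 5.2909

δ ≈ 5.291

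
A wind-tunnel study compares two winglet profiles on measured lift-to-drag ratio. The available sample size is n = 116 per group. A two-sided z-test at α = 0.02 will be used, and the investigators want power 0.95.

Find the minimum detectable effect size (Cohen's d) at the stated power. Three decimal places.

d ≈ 0.521

Required noncentrality: δ = z_{0.01} + z_{0.05} = 2.326 + 1.645 = 3.971.
(The second rejection-region term Φ(−δ − z_{α/2}) is negligible and dropped.)
δ = d·√(n/2) ⇒ d = δ/√(n/2) = 3.971/√(116/2) = 0.5214.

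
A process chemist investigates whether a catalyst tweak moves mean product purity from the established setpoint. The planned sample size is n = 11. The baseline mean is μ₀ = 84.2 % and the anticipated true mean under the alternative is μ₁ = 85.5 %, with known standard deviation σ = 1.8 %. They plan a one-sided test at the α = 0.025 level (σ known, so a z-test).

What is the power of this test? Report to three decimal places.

Power ≈ 0.668

Standardized effect: d = |μ₁ − μ₀| / σ = |85.5 − 84.2| / 1.8 = 0.7222
Noncentrality parameter: δ = d·√n = 0.7222 × √11 = 2.3953
Critical value for a one-sided test at α = 0.025: z_α = 1.960.
Power = Φ(δ − 1.960) = Φ(0.435) = 0.6684.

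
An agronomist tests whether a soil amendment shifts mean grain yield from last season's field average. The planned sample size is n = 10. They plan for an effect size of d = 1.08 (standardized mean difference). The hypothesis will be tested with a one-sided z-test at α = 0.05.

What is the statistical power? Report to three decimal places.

Power ≈ 0.962

Noncentrality parameter: δ = d·√n = 1.08 × √10 = 3.4153
Critical value for a one-sided test at α = 0.05: z_α = 1.645.
Power = P(Z > 1.645 − δ) = Φ(1.770) = 0.9617.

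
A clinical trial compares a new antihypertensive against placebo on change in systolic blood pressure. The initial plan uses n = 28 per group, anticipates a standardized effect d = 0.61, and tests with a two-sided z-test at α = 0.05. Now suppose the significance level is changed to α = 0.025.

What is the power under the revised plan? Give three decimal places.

δ = d·√(n/2) = 0.61 × √(28/2) = 2.2824 (unchanged). New critical value: z_{0.0125} = 2.241.
Revised power = Φ(δ − 2.241) + Φ(−δ − 2.241) = Φ(0.041) + Φ(-4.524) = 0.5164 + 0.0000 = 0.5164.

Power ≈ 0.516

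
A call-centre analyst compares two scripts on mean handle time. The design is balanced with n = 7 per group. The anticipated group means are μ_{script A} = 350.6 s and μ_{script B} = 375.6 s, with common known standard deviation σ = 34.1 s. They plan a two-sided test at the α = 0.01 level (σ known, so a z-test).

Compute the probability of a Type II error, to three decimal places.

Standardized effect: d = |μ_{script A} − μ_{script B}| / σ = |350.6 − 375.6| / 34.1 = 0.7331
Noncentrality parameter: δ = d·√(n/2) = 0.7331 × √(7/2) = 1.3716
Critical value for a two-sided test at α = 0.01: z_{α/2} = 2.576.
Power = Φ(δ − 2.576) + Φ(−δ − 2.576) = Φ(-1.204) + Φ(-3.947) = 0.1142 + 0.0000 = 0.1143.
Type II error: β = 1 − power = 1 − 0.1143 = 0.8857.

β ≈ 0.886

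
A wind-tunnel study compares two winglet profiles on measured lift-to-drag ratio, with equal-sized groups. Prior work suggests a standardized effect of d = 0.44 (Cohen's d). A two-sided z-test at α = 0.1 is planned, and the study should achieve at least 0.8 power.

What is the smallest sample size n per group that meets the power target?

n = 64 per group

For power 0.8 need Φ(δ − z_{0.05}) = 0.8, so δ = z_{0.05} + z_{0.20} = 1.645 + 0.842 = 2.486.
(Ignoring the negligible lower-tail rejection probability gives the usual closed-form inversion.)
δ = d·√(n/2) ⇒ n = 2(δ/d)² = 2 × (2.486 / 0.44)² = 63.87.
Round up to the next whole unit.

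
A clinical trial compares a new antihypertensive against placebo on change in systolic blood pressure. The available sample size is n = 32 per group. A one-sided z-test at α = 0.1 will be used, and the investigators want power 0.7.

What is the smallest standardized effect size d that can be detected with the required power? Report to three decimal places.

d ≈ 0.451

Need Φ(δ − 1.282) = 0.7, so δ = 1.282 + 0.524 = 1.806.
δ = d·√(n/2) ⇒ d = δ/√(n/2) = 1.806/√(32/2) = 0.4515.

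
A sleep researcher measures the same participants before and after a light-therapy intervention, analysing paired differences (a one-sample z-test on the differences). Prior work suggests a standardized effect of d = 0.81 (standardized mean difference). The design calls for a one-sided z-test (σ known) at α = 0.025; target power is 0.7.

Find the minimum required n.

n = 10

Set Φ(δ − 1.960) = 0.7; then δ − 1.960 = Φ⁻¹(0.7) = 0.524, giving δ = 2.484.
δ = d·√n ⇒ n = (δ/d)² = (2.484 / 0.81)² = 9.41.
Rounding up, n = 10.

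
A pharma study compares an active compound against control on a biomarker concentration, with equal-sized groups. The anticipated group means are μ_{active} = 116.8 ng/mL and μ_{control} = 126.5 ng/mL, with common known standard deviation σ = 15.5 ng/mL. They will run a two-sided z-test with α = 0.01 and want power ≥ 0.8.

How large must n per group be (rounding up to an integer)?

n = 60 per group

Standardized effect: d = |μ_{active} − μ_{control}| / σ = |116.8 − 126.5| / 15.5 = 0.6258
For power 0.8 need Φ(δ − z_{0.005}) = 0.8, so δ = z_{0.005} + z_{0.20} = 2.576 + 0.842 = 3.417.
(For δ > 0 the lower-tail rejection region contributes negligibly to power, so the one-term inversion is standard.)
δ = d·√(n/2) ⇒ n = 2(δ/d)² = 2 × (3.417 / 0.6258)² = 59.64.
Rounding up, n = 60 per group.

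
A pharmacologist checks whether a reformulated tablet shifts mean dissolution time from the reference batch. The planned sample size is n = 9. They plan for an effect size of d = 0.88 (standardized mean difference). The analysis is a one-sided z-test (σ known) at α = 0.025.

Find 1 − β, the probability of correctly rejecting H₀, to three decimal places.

Noncentrality parameter: δ = d·√n = 0.88 × √9 = 2.6400
One-sided α = 0.025 → critical value z_{0.025} = 1.960.
Power = Φ(δ − 1.960) = Φ(0.680) = 0.7518.

Power ≈ 0.752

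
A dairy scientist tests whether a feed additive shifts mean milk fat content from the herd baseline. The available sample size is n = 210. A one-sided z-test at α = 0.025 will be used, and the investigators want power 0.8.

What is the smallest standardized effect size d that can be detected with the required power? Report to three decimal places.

Required noncentrality: δ = z_{0.025} + z_{0.20} = 1.960 + 0.842 = 2.802.
δ = d·√n ⇒ d = δ/√n = 2.802/√210 = 0.1933.

d ≈ 0.193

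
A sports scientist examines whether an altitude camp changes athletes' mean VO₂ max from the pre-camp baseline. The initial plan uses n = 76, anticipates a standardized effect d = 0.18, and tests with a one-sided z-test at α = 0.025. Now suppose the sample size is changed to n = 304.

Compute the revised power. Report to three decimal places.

With n = 304: δ = d·√n = 0.18 × √304 = 3.1384. Critical value z_{0.025} = 1.960.
Revised power = Φ(δ − 1.960) = Φ(1.178) = 0.8807.

Power ≈ 0.881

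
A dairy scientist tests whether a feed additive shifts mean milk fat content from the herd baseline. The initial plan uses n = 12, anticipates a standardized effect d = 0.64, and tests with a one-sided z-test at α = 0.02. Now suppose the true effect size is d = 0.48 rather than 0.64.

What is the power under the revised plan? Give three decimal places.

With d = 0.48: δ = d·√n = 0.48 × √12 = 1.6628. Critical value z_{0.02} = 2.054.
Revised power = Φ(δ − 2.054) = Φ(-0.391) = 0.3479.

Power ≈ 0.348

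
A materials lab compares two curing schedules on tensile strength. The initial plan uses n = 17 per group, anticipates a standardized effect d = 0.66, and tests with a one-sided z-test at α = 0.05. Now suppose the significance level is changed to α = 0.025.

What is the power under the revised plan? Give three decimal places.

Power ≈ 0.486

δ = d·√(n/2) = 0.66 × √(17/2) = 1.9242 (unchanged). New critical value: z_{0.025} = 1.960.
Revised power = Φ(δ − 1.960) = Φ(-0.036) = 0.4857.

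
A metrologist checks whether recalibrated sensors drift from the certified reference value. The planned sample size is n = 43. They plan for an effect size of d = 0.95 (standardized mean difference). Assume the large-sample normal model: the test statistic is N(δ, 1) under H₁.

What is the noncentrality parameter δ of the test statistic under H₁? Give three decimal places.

The noncentrality parameter scales effect size by the design's sample-size factor: δ = d·√n = 0.95 × √43 = 6.2296

δ ≈ 6.230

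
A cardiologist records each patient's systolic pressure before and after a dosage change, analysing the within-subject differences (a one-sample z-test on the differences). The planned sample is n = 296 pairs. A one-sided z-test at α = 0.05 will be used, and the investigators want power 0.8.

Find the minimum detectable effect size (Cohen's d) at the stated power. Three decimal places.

Need Φ(δ − 1.645) = 0.8, so δ = 1.645 + 0.842 = 2.486.
δ = d·√n ⇒ d = δ/√n = 2.486/√296 = 0.1445.

d ≈ 0.145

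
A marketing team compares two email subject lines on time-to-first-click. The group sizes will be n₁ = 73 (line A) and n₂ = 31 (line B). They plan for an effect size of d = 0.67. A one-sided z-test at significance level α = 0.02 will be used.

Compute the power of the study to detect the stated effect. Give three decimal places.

Noncentrality parameter: δ = d / √(1/n₁ + 1/n₂) = 0.67 / √(1/73 + 1/31) = 3.1254
One-sided α = 0.02 → critical value z_{0.02} = 2.054.
Power = Φ(δ − 2.054) = Φ(1.072) = 0.8581.

Power ≈ 0.858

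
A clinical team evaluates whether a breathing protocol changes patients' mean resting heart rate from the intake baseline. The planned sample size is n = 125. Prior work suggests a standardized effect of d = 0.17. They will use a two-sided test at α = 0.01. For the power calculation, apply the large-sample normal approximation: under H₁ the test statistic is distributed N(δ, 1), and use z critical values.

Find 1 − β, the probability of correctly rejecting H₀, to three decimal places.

Noncentrality parameter: δ = d·√n = 0.17 × √125 = 1.9007
Two-sided α = 0.01 → critical value z_{0.005} = 2.576.
Power = Φ(δ − 2.576) + Φ(−δ − 2.576) = Φ(-0.675) + Φ(-4.476) = 0.2498 + 0.0000 = 0.2498.

Power ≈ 0.250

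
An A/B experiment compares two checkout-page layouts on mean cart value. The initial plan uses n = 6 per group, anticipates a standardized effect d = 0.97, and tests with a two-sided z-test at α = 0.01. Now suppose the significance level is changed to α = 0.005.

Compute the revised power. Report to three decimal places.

δ = d·√(n/2) = 0.97 × √(6/2) = 1.6801 (unchanged). New critical value: z_{0.0025} = 2.807.
Revised power = Φ(δ − 2.807) + Φ(−δ − 2.807) = Φ(-1.127) + Φ(-4.487) = 0.1299 + 0.0000 = 0.1299.

Power ≈ 0.130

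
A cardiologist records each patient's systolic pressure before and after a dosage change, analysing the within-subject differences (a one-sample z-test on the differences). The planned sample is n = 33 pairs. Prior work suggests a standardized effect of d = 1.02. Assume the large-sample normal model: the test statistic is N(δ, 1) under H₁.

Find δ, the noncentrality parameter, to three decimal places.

δ ≈ 5.859

The noncentrality parameter scales effect size by the design's sample-size factor: δ = d·√n = 1.02 × √33 = 5.8595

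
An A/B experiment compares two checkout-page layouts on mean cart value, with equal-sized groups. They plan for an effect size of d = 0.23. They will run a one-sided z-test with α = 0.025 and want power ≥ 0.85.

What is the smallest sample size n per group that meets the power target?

For power 0.85 need Φ(δ − z_{0.025}) = 0.85, so δ = z_{0.025} + z_{0.15} = 1.960 + 1.036 = 2.996.
δ = d·√(n/2) ⇒ n = 2(δ/d)² = 2 × (2.996 / 0.23)² = 339.45.
Round up to the next whole unit.

n = 340 per group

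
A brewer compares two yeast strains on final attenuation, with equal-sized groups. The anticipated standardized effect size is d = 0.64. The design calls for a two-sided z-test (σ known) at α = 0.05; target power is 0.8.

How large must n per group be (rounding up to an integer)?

For power 0.8 need Φ(δ − z_{0.025}) = 0.8, so δ = z_{0.025} + z_{0.20} = 1.960 + 0.842 = 2.802.
(For δ > 0 the lower-tail rejection region contributes negligibly to power, so the one-term inversion is standard.)
δ = d·√(n/2) ⇒ n = 2(δ/d)² = 2 × (2.802 / 0.64)² = 38.32.
Round up to the next whole unit.

n = 39 per group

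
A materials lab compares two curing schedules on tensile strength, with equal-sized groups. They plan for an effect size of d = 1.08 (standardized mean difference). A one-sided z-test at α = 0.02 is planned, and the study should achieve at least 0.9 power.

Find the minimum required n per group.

Set Φ(δ − 2.054) = 0.9; then δ − 2.054 = Φ⁻¹(0.9) = 1.282, giving δ = 3.335.
δ = d·√(n/2) ⇒ n = 2(δ/d)² = 2 × (3.335 / 1.08)² = 19.07.
Rounding up, n = 20 per group.

n = 20 per group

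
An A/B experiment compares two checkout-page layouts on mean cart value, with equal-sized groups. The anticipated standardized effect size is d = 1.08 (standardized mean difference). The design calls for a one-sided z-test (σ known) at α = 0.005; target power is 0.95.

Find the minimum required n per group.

For power 0.95 need Φ(δ − z_{0.005}) = 0.95, so δ = z_{0.005} + z_{0.05} = 2.576 + 1.645 = 4.221.
δ = d·√(n/2) ⇒ n = 2(δ/d)² = 2 × (4.221 / 1.08)² = 30.55.
Round up to the next whole unit.

n = 31 per group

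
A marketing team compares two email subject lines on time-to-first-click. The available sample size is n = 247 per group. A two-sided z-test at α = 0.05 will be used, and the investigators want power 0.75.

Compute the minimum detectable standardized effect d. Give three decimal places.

d ≈ 0.237

Need Φ(δ − 1.960) = 0.75, so δ = 1.960 + 0.674 = 2.634.
(Lower-tail contribution to power is negligible for δ > 0.)
δ = d·√(n/2) ⇒ d = δ/√(n/2) = 2.634/√(247/2) = 0.2371.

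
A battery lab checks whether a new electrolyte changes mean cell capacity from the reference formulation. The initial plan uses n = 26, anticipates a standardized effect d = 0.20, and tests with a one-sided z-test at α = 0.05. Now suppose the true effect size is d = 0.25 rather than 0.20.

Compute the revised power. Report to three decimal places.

With d = 0.25: δ = d·√n = 0.25 × √26 = 1.2748. Critical value z_{0.05} = 1.645.
Revised power = Φ(δ − 1.645) = Φ(-0.370) = 0.3557.

Power ≈ 0.356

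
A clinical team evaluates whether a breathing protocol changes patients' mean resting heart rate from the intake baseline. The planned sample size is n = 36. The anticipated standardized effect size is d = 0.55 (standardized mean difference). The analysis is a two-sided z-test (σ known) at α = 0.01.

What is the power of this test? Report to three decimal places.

Noncentrality parameter: δ = d·√n = 0.55 × √36 = 3.3000
Critical value for a two-sided test at α = 0.01: z_{α/2} = 2.576.
Power = Φ(δ − 2.576) + Φ(−δ − 2.576) = Φ(0.724) + Φ(-5.876) = 0.7655 + 0.0000 = 0.7655.

Power ≈ 0.766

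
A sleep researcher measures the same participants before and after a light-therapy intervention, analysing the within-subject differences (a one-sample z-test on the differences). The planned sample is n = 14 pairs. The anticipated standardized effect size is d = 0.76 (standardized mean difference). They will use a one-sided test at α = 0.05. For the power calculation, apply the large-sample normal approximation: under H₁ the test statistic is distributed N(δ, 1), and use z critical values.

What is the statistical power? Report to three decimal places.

Noncentrality parameter: δ = d·√n = 0.76 × √14 = 2.8437
One-sided α = 0.05 → critical value z_{0.05} = 1.645.
Power = P(Z > 1.645 − δ) = Φ(1.199) = 0.8847.

Power ≈ 0.885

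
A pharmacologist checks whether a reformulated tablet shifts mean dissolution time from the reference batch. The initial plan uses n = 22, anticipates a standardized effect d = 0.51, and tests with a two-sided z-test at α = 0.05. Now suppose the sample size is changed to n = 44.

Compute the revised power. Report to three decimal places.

Power ≈ 0.923

With n = 44: δ = d·√n = 0.51 × √44 = 3.3830. Critical value z_{0.025} = 1.960.
Revised power = Φ(δ − 1.960) + Φ(−δ − 1.960) = Φ(1.423) + Φ(-5.343) = 0.9226 + 0.0000 = 0.9226.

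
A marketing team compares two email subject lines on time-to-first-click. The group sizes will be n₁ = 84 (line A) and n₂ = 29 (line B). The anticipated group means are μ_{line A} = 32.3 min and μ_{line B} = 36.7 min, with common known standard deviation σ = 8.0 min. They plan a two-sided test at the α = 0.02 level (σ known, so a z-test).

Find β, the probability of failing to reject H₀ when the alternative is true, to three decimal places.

β ≈ 0.410

Standardized effect: d = |μ_{line A} − μ_{line B}| / σ = |32.3 − 36.7| / 8.0 = 0.5500
Noncentrality parameter: δ = d / √(1/n₁ + 1/n₂) = 0.5500 / √(1/84 + 1/29) = 2.5537
Critical value for a two-sided test at α = 0.02: z_{α/2} = 2.326.
Power = Φ(δ − 2.326) + Φ(−δ − 2.326) = Φ(0.227) + Φ(-4.880) = 0.5899 + 0.0000 = 0.5899.
Type II error: β = 1 − power = 1 − 0.5899 = 0.4101.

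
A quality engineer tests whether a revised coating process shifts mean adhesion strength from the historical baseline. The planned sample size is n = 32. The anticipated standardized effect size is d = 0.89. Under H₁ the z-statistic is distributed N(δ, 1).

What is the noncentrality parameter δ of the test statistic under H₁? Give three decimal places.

δ ≈ 5.035

The noncentrality parameter scales effect size by the design's sample-size factor: δ = d·√n = 0.89 × √32 = 5.0346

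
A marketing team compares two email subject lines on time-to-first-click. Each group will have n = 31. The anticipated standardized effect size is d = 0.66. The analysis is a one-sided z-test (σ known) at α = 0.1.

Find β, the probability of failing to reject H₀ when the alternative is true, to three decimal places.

β ≈ 0.094

Noncentrality parameter: δ = d·√(n/2) = 0.66 × √(31/2) = 2.5984
One-sided α = 0.1 → critical value z_{0.1} = 1.282.
Power = Φ(δ − 1.282) = Φ(1.317) = 0.9061.
Type II error: β = 1 − power = 1 − 0.9061 = 0.0939.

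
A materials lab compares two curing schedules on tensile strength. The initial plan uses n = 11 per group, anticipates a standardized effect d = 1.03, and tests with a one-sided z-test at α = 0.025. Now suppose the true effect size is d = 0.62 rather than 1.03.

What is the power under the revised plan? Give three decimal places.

Power ≈ 0.306

With d = 0.62: δ = d·√(n/2) = 0.62 × √(11/2) = 1.4540. Critical value z_{0.025} = 1.960.
Revised power = Φ(δ − 1.960) = Φ(-0.506) = 0.3065.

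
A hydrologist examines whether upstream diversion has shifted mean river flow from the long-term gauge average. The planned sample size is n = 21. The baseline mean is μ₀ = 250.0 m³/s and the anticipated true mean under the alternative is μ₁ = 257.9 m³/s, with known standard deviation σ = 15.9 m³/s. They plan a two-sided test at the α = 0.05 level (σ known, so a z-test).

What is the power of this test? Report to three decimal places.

Power ≈ 0.624

Standardized effect: d = |μ₁ − μ₀| / σ = |257.9 − 250.0| / 15.9 = 0.4969
Noncentrality parameter: δ = d·√n = 0.4969 × √21 = 2.2769
Critical value for a two-sided test at α = 0.05: z_{α/2} = 1.960.
Power = Φ(δ − 1.960) + Φ(−δ − 1.960) = Φ(0.317) + Φ(-4.237) = 0.6243 + 0.0000 = 0.6244.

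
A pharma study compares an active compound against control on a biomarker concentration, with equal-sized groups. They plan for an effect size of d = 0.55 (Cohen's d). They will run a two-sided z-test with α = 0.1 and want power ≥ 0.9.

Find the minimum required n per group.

n = 57 per group

Set Φ(δ − 1.645) = 0.9; then δ − 1.645 = Φ⁻¹(0.9) = 1.282, giving δ = 2.926.
(The Φ(−δ − z_{α/2}) term is vanishingly small for δ > 0 and is dropped in the standard sample-size formula.)
δ = d·√(n/2) ⇒ n = 2(δ/d)² = 2 × (2.926 / 0.55)² = 56.62.
Rounding up, n = 57 per group.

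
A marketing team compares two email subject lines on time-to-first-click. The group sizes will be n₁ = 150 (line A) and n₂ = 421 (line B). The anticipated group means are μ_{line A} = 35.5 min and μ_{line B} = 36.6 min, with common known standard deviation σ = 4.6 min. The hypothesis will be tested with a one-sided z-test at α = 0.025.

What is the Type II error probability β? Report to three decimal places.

β ≈ 0.290

Standardized effect: d = |μ_{line A} − μ_{line B}| / σ = |35.5 − 36.6| / 4.6 = 0.2391
Noncentrality parameter: δ = d / √(1/n₁ + 1/n₂) = 0.2391 / √(1/150 + 1/421) = 2.5148
Critical value for a one-sided test at α = 0.025: z_α = 1.960.
Power = Φ(δ − 1.960) = Φ(0.555) = 0.7105.
Type II error: β = 1 − power = 1 − 0.7105 = 0.2895.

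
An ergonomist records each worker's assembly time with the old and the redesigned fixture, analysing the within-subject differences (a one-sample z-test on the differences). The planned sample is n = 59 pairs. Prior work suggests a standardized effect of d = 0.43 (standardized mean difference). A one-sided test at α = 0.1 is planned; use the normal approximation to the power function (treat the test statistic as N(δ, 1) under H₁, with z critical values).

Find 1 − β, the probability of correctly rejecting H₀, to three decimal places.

Noncentrality parameter: δ = d·√n = 0.43 × √59 = 3.3029
One-sided α = 0.1 → critical value z_{0.1} = 1.282.
Power = P(Z > 1.282 − δ) = Φ(2.021) = 0.9784.

Power ≈ 0.978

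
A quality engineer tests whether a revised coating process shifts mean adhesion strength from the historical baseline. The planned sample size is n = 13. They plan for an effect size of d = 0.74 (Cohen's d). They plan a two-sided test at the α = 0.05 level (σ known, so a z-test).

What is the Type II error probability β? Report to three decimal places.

β ≈ 0.239

Noncentrality parameter: λ = d·√n = 0.74 × √13 = 2.6681
Two-sided α = 0.05 → critical value z_{0.025} = 1.960.
Power = Φ(λ − 1.960) + Φ(−λ − 1.960) = Φ(0.708) + Φ(-4.628) = 0.7606 + 0.0000 = 0.7606.
Type II error: β = 1 − power = 1 − 0.7606 = 0.2394.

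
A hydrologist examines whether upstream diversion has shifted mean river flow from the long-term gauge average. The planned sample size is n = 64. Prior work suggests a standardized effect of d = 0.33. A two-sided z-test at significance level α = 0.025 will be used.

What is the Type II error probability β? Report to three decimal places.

β ≈ 0.345

Noncentrality parameter: δ = d·√n = 0.33 × √64 = 2.6400
Two-sided α = 0.025 → critical value z_{0.0125} = 2.241.
Power = Φ(δ − 2.241) + Φ(−δ − 2.241) = Φ(0.399) + Φ(-4.881) = 0.6549 + 0.0000 = 0.6549.
Type II error: β = 1 − power = 1 − 0.6549 = 0.3451.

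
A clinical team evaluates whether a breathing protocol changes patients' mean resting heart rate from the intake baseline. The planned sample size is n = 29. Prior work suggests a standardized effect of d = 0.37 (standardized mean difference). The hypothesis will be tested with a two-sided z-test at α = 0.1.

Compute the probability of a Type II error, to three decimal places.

β ≈ 0.364

Noncentrality parameter: λ = d·√n = 0.37 × √29 = 1.9925
Two-sided α = 0.1 → critical value z_{0.05} = 1.645.
Power = Φ(λ − 1.645) + Φ(−λ − 1.645) = Φ(0.348) + Φ(-3.637) = 0.6360 + 0.0001 = 0.6361.
Type II error: β = 1 − power = 1 − 0.6361 = 0.3639.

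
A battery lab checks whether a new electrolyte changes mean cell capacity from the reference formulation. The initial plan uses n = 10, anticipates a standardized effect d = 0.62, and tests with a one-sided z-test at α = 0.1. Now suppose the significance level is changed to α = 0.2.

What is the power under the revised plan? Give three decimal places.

δ = d·√n = 0.62 × √10 = 1.9606 (unchanged). New critical value: z_{0.2} = 0.842.
Revised power = Φ(δ − 0.842) = Φ(1.119) = 0.8684.

Power ≈ 0.868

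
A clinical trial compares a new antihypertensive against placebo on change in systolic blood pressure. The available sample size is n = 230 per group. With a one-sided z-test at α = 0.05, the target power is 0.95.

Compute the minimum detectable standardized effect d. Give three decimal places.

Required noncentrality: δ = z_{0.05} + z_{0.05} = 1.645 + 1.645 = 3.290.
δ = d·√(n/2) ⇒ d = δ/√(n/2) = 3.290/√(230/2) = 0.3068.

d ≈ 0.307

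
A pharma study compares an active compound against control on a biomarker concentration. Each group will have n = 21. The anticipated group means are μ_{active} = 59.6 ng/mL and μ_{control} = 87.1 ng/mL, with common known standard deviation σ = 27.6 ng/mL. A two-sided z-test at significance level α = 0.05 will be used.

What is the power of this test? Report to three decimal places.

Standardized effect: d = |μ_{active} − μ_{control}| / σ = |59.6 − 87.1| / 27.6 = 0.9964
Noncentrality parameter: δ = d·√(n/2) = 0.9964 × √(21/2) = 3.2286
Two-sided α = 0.05 → critical value z_{0.025} = 1.960.
Power = Φ(δ − 1.960) + Φ(−δ − 1.960) = Φ(1.269) + Φ(-5.189) = 0.8977 + 0.0000 = 0.8977.

Power ≈ 0.898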